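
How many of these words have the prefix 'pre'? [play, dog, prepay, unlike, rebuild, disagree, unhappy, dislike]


Checking each word for prefix 'pre':
  'play' -> no (count: 0)
  'dog' -> no (count: 0)
  'prepay' -> YES, starts with 'pre' (count: 1)
  'unlike' -> no (count: 1)
  'rebuild' -> no (count: 1)
  'disagree' -> no (count: 1)
  'unhappy' -> no (count: 1)
  'dislike' -> no (count: 1)
Total with prefix 'pre': 1

1


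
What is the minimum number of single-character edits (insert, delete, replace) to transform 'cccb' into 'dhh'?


Building DP table for s1='cccb' (len 4) and s2='dhh' (len 3):
       d  h  h
    0  1  2  3
  c 1  1  2  3
  c 2  2  2  3
  c 3  3  3  3
  b 4  4  4  4
Edit distance = dp[4][3] = 4

4


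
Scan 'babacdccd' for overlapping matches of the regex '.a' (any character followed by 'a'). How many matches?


Pattern: .a means any character followed by 'a'.
Scanning 'babacdccd' position-by-position:
  Pos 0: window 'ba' -> MATCH
  Pos 1: window 'ab' -> no
  Pos 2: window 'ba' -> MATCH
  Pos 3: window 'ac' -> no
  Pos 4: window 'cd' -> no
  Pos 5: window 'dc' -> no
  Pos 6: window 'cc' -> no
  Pos 7: window 'cd' -> no
  Pos 8: window 'd' -> no
Total matches: 2

2


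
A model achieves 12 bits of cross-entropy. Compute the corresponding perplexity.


Perplexity formula: PP = 2^H
H = 12
PP = 2^12
PP = 2^12 = 4096

4096


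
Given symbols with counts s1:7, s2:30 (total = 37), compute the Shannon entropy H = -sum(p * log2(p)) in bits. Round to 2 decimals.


Computing entropy H = -sum(p_i * log2(p_i)):
  s1: p = 7/37 = 0.1892, -p*log2(p) = 0.4545
  s2: p = 30/37 = 0.8108, -p*log2(p) = 0.2453
H = sum of terms = 0.6998
Rounded to 2 decimals: 0.70

0.70


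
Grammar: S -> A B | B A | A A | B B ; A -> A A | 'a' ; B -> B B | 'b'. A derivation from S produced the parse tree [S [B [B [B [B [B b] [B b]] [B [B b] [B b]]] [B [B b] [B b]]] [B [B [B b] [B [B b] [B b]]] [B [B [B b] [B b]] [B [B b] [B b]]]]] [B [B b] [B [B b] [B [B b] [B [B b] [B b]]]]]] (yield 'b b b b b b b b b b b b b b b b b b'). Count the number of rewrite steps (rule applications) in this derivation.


Every bracketed nonterminal node [X ...] in the tree is produced by exactly one rule application.
Reading the tree off as a leftmost derivation:
  Step 1: S  =>  B B   (applied S -> B B)
  Step 2: B B  =>  B B B   (applied B -> B B)
  Step 3: B B B  =>  B B B B   (applied B -> B B)
  Step 4: B B B B  =>  B B B B B   (applied B -> B B)
  Step 5: B B B B B  =>  B B B B B B   (applied B -> B B)
  Step 6: B B B B B B  =>  b B B B B B   (applied B -> b)
  Step 7: b B B B B B  =>  b b B B B B   (applied B -> b)
  Step 8: b b B B B B  =>  b b B B B B B   (applied B -> B B)
  Step 9: b b B B B B B  =>  b b b B B B B   (applied B -> b)
  Step 10: b b b B B B B  =>  b b b b B B B   (applied B -> b)
  Step 11: b b b b B B B  =>  b b b b B B B B   (applied B -> B B)
  Step 12: b b b b B B B B  =>  b b b b b B B B   (applied B -> b)
  Step 13: b b b b b B B B  =>  b b b b b b B B   (applied B -> b)
  Step 14: b b b b b b B B  =>  b b b b b b B B B   (applied B -> B B)
  Step 15: b b b b b b B B B  =>  b b b b b b B B B B   (applied B -> B B)
  Step 16: b b b b b b B B B B  =>  b b b b b b b B B B   (applied B -> b)
  Step 17: b b b b b b b B B B  =>  b b b b b b b B B B B   (applied B -> B B)
  Step 18: b b b b b b b B B B B  =>  b b b b b b b b B B B   (applied B -> b)
  Step 19: b b b b b b b b B B B  =>  b b b b b b b b b B B   (applied B -> b)
  Step 20: b b b b b b b b b B B  =>  b b b b b b b b b B B B   (applied B -> B B)
  Step 21: b b b b b b b b b B B B  =>  b b b b b b b b b B B B B   (applied B -> B B)
  Step 22: b b b b b b b b b B B B B  =>  b b b b b b b b b b B B B   (applied B -> b)
  Step 23: b b b b b b b b b b B B B  =>  b b b b b b b b b b b B B   (applied B -> b)
  Step 24: b b b b b b b b b b b B B  =>  b b b b b b b b b b b B B B   (applied B -> B B)
  Step 25: b b b b b b b b b b b B B B  =>  b b b b b b b b b b b b B B   (applied B -> b)
  Step 26: b b b b b b b b b b b b B B  =>  b b b b b b b b b b b b b B   (applied B -> b)
  Step 27: b b b b b b b b b b b b b B  =>  b b b b b b b b b b b b b B B   (applied B -> B B)
  Step 28: b b b b b b b b b b b b b B B  =>  b b b b b b b b b b b b b b B   (applied B -> b)
  Step 29: b b b b b b b b b b b b b b B  =>  b b b b b b b b b b b b b b B B   (applied B -> B B)
  Step 30: b b b b b b b b b b b b b b B B  =>  b b b b b b b b b b b b b b b B   (applied B -> b)
  Step 31: b b b b b b b b b b b b b b b B  =>  b b b b b b b b b b b b b b b B B   (applied B -> B B)
  Step 32: b b b b b b b b b b b b b b b B B  =>  b b b b b b b b b b b b b b b b B   (applied B -> b)
  Step 33: b b b b b b b b b b b b b b b b B  =>  b b b b b b b b b b b b b b b b B B   (applied B -> B B)
  Step 34: b b b b b b b b b b b b b b b b B B  =>  b b b b b b b b b b b b b b b b b B   (applied B -> b)
  Step 35: b b b b b b b b b b b b b b b b b B  =>  b b b b b b b b b b b b b b b b b b   (applied B -> b)
Final yield: b b b b b b b b b b b b b b b b b b
Total rewrite steps: 35

35


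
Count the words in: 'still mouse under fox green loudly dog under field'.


Counting words by splitting on spaces:
  Word 1: 'still'
  Word 2: 'mouse'
  Word 3: 'under'
  Word 4: 'fox'
  Word 5: 'green'
  Word 6: 'loudly'
  Word 7: 'dog'
  Word 8: 'under'
  Word 9: 'field'
Total words: 9

9


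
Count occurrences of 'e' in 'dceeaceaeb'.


Scanning 'dceeaceaeb' for 'e':
  Position 2: 'e' -> MATCH (count: 1)
  Position 3: 'e' -> MATCH (count: 2)
  Position 6: 'e' -> MATCH (count: 3)
  Position 8: 'e' -> MATCH (count: 4)
Total occurrences of 'e': 4

4


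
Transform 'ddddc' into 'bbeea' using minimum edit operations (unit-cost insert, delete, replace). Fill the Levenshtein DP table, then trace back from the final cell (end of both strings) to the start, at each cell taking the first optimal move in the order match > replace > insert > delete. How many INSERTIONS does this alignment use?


Edit distance = 5. Backtracking from cell (5, 5) with preference match > replace > insert > delete,
then listing the resulting alignment 'ddddc' -> 'bbeea' left to right:
  Step 1: replace d->b
  Step 2: replace d->b
  Step 3: replace d->e
  Step 4: replace d->e
  Step 5: replace c->a
Total insertions: 0

0


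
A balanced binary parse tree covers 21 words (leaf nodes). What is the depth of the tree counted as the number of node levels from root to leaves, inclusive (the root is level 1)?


In a balanced binary tree with n leaves the deepest leaf is ceil(log2(n)) edges below the root,
so counting node levels inclusive of root and leaves gives ceil(log2(n)) + 1 levels.
log2(21) = 4.3923
ceil(4.3923) = 5
levels = 5 + 1 = 6

6


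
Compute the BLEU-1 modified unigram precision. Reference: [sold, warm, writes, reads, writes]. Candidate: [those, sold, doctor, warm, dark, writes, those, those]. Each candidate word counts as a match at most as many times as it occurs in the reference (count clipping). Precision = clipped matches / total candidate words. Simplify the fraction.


Reference word counts: {'reads': 1, 'sold': 1, 'warm': 1, 'writes': 2}
Checking each candidate word (with clipping):
  'those' -> not in reference -> no match (matches: 0)
  'sold' -> in reference (ref count 1, used 1/1) -> match (matches: 1)
  'doctor' -> not in reference -> no match (matches: 1)
  'warm' -> in reference (ref count 1, used 1/1) -> match (matches: 2)
  'dark' -> not in reference -> no match (matches: 2)
  'writes' -> in reference (ref count 2, used 1/2) -> match (matches: 3)
  'those' -> not in reference -> no match (matches: 3)
  'those' -> not in reference -> no match (matches: 3)
Clipped matches: 3, Candidate length: 8
Precision = 3/8

3/8


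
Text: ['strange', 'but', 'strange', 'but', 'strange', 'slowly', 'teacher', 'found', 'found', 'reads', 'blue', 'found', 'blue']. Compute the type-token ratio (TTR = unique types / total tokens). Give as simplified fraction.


Tokens: 13
Unique types: ('blue', 'but', 'found', 'reads', 'slowly', 'strange', 'teacher') = 7
TTR = 7/13
Already in lowest terms.

7/13


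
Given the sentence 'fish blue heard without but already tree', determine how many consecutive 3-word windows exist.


Word trigrams from [7] words:
  Trigram 1: (fish blue heard)
  Trigram 2: (blue heard without)
  Trigram 3: (heard without but)
  Trigram 4: (without but already)
  Trigram 5: (but already tree)
Total word trigrams: 7 - 2 = 5

5


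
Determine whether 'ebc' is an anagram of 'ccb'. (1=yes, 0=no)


Sort characters of 'ebc': 'bce'
Sort characters of 'ccb': 'bcc'
Sorted forms differ -> they are NOT anagrams
Result: 0

0


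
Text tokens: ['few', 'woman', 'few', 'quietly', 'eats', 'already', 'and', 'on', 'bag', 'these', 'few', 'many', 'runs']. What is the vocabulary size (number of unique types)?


Listing all tokens and tracking unique types:
  Token 1: 'few' -> NEW (unique so far: 1)
  Token 2: 'woman' -> NEW (unique so far: 2)
  Token 3: 'few' -> duplicate (unique so far: 2)
  Token 4: 'quietly' -> NEW (unique so far: 3)
  Token 5: 'eats' -> NEW (unique so far: 4)
  Token 6: 'already' -> NEW (unique so far: 5)
  Token 7: 'and' -> NEW (unique so far: 6)
  Token 8: 'on' -> NEW (unique so far: 7)
  Token 9: 'bag' -> NEW (unique so far: 8)
  Token 10: 'these' -> NEW (unique so far: 9)
  Token 11: 'few' -> duplicate (unique so far: 9)
  Token 12: 'many' -> NEW (unique so far: 10)
  Token 13: 'runs' -> NEW (unique so far: 11)
Unique types: ('already', 'and', 'bag', 'eats', 'few', 'many', 'on', 'quietly', 'runs', 'these', 'woman')
Vocabulary size: 11

11


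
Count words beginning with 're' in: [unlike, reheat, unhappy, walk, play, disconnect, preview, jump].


Checking each word for prefix 're':
  'unlike' -> no (count: 0)
  'reheat' -> YES, starts with 're' (count: 1)
  'unhappy' -> no (count: 1)
  'walk' -> no (count: 1)
  'play' -> no (count: 1)
  'disconnect' -> no (count: 1)
  'preview' -> no (count: 1)
  'jump' -> no (count: 1)
Total with prefix 're': 1

1


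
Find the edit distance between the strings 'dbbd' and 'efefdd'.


Building DP table for s1='dbbd' (len 4) and s2='efefdd' (len 6):
       e  f  e  f  d  d
    0  1  2  3  4  5  6
  d 1  1  2  3  4  4  5
  b 2  2  2  3  4  5  5
  b 3  3  3  3  4  5  6
  d 4  4  4  4  4  4  5
Edit distance = dp[4][6] = 5

5


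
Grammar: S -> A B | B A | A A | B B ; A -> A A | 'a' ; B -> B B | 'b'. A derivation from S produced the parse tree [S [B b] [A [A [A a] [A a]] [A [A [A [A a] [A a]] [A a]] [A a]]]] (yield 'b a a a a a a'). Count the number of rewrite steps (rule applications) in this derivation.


Every bracketed nonterminal node [X ...] in the tree is produced by exactly one rule application.
Reading the tree off as a leftmost derivation:
  Step 1: S  =>  B A   (applied S -> B A)
  Step 2: B A  =>  b A   (applied B -> b)
  Step 3: b A  =>  b A A   (applied A -> A A)
  Step 4: b A A  =>  b A A A   (applied A -> A A)
  Step 5: b A A A  =>  b a A A   (applied A -> a)
  Step 6: b a A A  =>  b a a A   (applied A -> a)
  Step 7: b a a A  =>  b a a A A   (applied A -> A A)
  Step 8: b a a A A  =>  b a a A A A   (applied A -> A A)
  Step 9: b a a A A A  =>  b a a A A A A   (applied A -> A A)
  Step 10: b a a A A A A  =>  b a a a A A A   (applied A -> a)
  Step 11: b a a a A A A  =>  b a a a a A A   (applied A -> a)
  Step 12: b a a a a A A  =>  b a a a a a A   (applied A -> a)
  Step 13: b a a a a a A  =>  b a a a a a a   (applied A -> a)
Final yield: b a a a a a a
Total rewrite steps: 13

13


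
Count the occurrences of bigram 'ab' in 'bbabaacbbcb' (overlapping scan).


Scanning 'bbabaacbbcb' for bigram 'ab':
  Position 0: 'bb' -> no
  Position 1: 'ba' -> no
  Position 2: 'ab' -> MATCH
  Position 3: 'ba' -> no
  Position 4: 'aa' -> no
  Position 5: 'ac' -> no
  Position 6: 'cb' -> no
  Position 7: 'bb' -> no
  Position 8: 'bc' -> no
  Position 9: 'cb' -> no
Total matches: 1

1


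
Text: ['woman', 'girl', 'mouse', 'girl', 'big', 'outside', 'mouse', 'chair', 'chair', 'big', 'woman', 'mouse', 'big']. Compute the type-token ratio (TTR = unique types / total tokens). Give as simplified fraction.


Tokens: 13
Unique types: ('big', 'chair', 'girl', 'mouse', 'outside', 'woman') = 6
TTR = 6/13
Already in lowest terms.

6/13


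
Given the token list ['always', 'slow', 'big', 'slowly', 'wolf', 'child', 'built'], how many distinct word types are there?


Listing all tokens and tracking unique types:
  Token 1: 'always' -> NEW (unique so far: 1)
  Token 2: 'slow' -> NEW (unique so far: 2)
  Token 3: 'big' -> NEW (unique so far: 3)
  Token 4: 'slowly' -> NEW (unique so far: 4)
  Token 5: 'wolf' -> NEW (unique so far: 5)
  Token 6: 'child' -> NEW (unique so far: 6)
  Token 7: 'built' -> NEW (unique so far: 7)
Unique types: ('always', 'big', 'built', 'child', 'slow', 'slowly', 'wolf')
Vocabulary size: 7

7


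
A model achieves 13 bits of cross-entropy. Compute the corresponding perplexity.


Perplexity formula: PP = 2^H
H = 13
PP = 2^13
PP = 2^13 = 8192

8192


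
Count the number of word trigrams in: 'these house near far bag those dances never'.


Word trigrams from [8] words:
  Trigram 1: (these house near)
  Trigram 2: (house near far)
  Trigram 3: (near far bag)
  Trigram 4: (far bag those)
  Trigram 5: (bag those dances)
  Trigram 6: (those dances never)
Total word trigrams: 8 - 2 = 6

6


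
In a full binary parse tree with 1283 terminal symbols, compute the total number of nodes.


Leaf nodes (terminals): 1283
Internal nodes = n - 1 = 1283 - 1 = 1282
Total = leaves + internal = 1283 + 1282 = 2565

2565


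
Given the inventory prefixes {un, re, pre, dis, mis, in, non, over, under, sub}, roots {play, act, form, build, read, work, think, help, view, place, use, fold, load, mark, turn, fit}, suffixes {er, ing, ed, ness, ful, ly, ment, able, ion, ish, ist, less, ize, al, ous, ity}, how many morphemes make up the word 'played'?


Segmenting 'played' against the inventory:
  'play' -> root (morpheme 1)
  'ed' -> suffix (morpheme 2)
Total morphemes: 2

2


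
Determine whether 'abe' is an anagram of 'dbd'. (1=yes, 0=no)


Sort characters of 'abe': 'abe'
Sort characters of 'dbd': 'bdd'
Sorted forms differ -> they are NOT anagrams
Result: 0

0


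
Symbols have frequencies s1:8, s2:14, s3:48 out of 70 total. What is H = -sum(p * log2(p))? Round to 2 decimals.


Computing entropy H = -sum(p_i * log2(p_i)):
  s1: p = 8/70 = 0.1143, -p*log2(p) = 0.3576
  s2: p = 14/70 = 0.2000, -p*log2(p) = 0.4644
  s3: p = 48/70 = 0.6857, -p*log2(p) = 0.3732
H = sum of terms = 1.1952
Rounded to 2 decimals: 1.20

1.20


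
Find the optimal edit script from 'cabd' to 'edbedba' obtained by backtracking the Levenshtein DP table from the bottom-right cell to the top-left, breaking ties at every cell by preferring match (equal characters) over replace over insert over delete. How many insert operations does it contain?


Edit distance = 5. Backtracking from cell (4, 7) with preference match > replace > insert > delete,
then listing the resulting alignment 'cabd' -> 'edbedba' left to right:
  Step 1: replace c->e
  Step 2: replace a->d
  Step 3: keep 'b'
  Step 4: insert 'e' [insertion #1]
  Step 5: keep 'd'
  Step 6: insert 'b' [insertion #2]
  Step 7: insert 'a' [insertion #3]
Total insertions: 3

3


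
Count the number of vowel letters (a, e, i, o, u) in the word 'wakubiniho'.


Scanning each character of 'wakubiniho':
  Position 1: 'w' -> consonant (running count: 0)
  Position 2: 'a' -> vowel (running count: 1)
  Position 3: 'k' -> consonant (running count: 1)
  Position 4: 'u' -> vowel (running count: 2)
  Position 5: 'b' -> consonant (running count: 2)
  Position 6: 'i' -> vowel (running count: 3)
  Position 7: 'n' -> consonant (running count: 3)
  Position 8: 'i' -> vowel (running count: 4)
  Position 9: 'h' -> consonant (running count: 4)
  Position 10: 'o' -> vowel (running count: 5)
Total vowels: 5

5


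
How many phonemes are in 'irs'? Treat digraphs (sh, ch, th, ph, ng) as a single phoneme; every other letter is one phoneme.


Parsing 'irs' greedily, digraphs first:
  'i' -> vowel phoneme (phonemes so far: 1)
  'r' -> consonant phoneme (phonemes so far: 2)
  's' -> consonant phoneme (phonemes so far: 3)
Total phonemes: 3

3


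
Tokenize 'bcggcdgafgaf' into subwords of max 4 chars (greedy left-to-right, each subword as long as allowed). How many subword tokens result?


'bcggcdgafgaf' has 12 characters.
Chunking with max size 4:
  Chunk 1: 'bcgg' (positions 0-3)
  Chunk 2: 'cdga' (positions 4-7)
  Chunk 3: 'fgaf' (positions 8-11)
Total chunks: ceil(12 / 4) = 3

3


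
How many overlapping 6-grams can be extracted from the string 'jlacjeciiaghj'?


String 'jlacjeciiaghj' has length L = 13.
Number of overlapping n-grams = L - n + 1
Substituting: 13 - 6 + 1 = 8

8


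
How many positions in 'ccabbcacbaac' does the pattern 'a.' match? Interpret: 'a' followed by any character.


Pattern: a. means 'a' followed by any character.
Scanning 'ccabbcacbaac' position-by-position:
  Pos 0: window 'cc' -> no
  Pos 1: window 'ca' -> no
  Pos 2: window 'ab' -> MATCH
  Pos 3: window 'bb' -> no
  Pos 4: window 'bc' -> no
  Pos 5: window 'ca' -> no
  Pos 6: window 'ac' -> MATCH
  Pos 7: window 'cb' -> no
  Pos 8: window 'ba' -> no
  Pos 9: window 'aa' -> MATCH
  Pos 10: window 'ac' -> MATCH
  Pos 11: window 'c' -> no
Total matches: 4

4


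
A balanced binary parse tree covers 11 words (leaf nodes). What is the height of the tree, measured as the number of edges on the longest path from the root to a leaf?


In a balanced binary tree with n leaves the deepest leaf is ceil(log2(n)) edges below the root.
log2(11) = 3.4594
ceil(3.4594) = 4
height (edges) = 4

4


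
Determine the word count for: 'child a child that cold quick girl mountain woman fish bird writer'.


Counting words by splitting on spaces:
  Word 1: 'child'
  Word 2: 'a'
  Word 3: 'child'
  Word 4: 'that'
  Word 5: 'cold'
  Word 6: 'quick'
  Word 7: 'girl'
  Word 8: 'mountain'
  Word 9: 'woman'
  Word 10: 'fish'
  Word 11: 'bird'
  Word 12: 'writer'
Total words: 12

12


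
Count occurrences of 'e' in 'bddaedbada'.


Scanning 'bddaedbada' for 'e':
  Position 4: 'e' -> MATCH (count: 1)
Total occurrences of 'e': 1

1


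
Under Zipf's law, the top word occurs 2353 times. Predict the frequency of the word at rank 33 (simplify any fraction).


Zipf's law: freq(rank) = f1 / rank
f1 = 2353, rank = 33
freq = 2353 / 33
GCD(2353, 33) = 1
Simplified: 2353/33

2353/33


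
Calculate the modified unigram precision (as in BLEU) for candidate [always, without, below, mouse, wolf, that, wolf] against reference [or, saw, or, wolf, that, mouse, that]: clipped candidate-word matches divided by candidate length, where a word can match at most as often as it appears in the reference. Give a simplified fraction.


Reference word counts: {'mouse': 1, 'or': 2, 'saw': 1, 'that': 2, 'wolf': 1}
Checking each candidate word (with clipping):
  'always' -> not in reference -> no match (matches: 0)
  'without' -> not in reference -> no match (matches: 0)
  'below' -> not in reference -> no match (matches: 0)
  'mouse' -> in reference (ref count 1, used 1/1) -> match (matches: 1)
  'wolf' -> in reference (ref count 1, used 1/1) -> match (matches: 2)
  'that' -> in reference (ref count 2, used 1/2) -> match (matches: 3)
  'wolf' -> ref count 1 already used up (1/1) -> clipped, no match (matches: 3)
Clipped matches: 3, Candidate length: 7
Precision = 3/7

3/7


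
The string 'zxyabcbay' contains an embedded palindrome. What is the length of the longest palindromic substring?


Scanning 'zxyabcbay' for palindromic substrings.
Substring at positions 2-8: 'yabcbay'.
Check: reverse('yabcbay') = 'yabcbay' -> palindrome confirmed.
Neighbouring characters ('x' / '-') break symmetry, so it cannot extend further.
No longer palindromic substring exists; longest length = 7

7


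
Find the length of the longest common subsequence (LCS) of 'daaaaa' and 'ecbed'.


DP table for LCS of 'daaaaa' and 'ecbed':
       e  c  b  e  d
    0  0  0  0  0  0
  d 0  0  0  0  0  1
  a 0  0  0  0  0  1
  a 0  0  0  0  0  1
  a 0  0  0  0  0  1
  a 0  0  0  0  0  1
  a 0  0  0  0  0  1
LCS: 'd'
LCS length = 1

1


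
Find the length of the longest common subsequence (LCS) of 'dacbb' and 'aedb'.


DP table for LCS of 'dacbb' and 'aedb':
       a  e  d  b
    0  0  0  0  0
  d 0  0  0  1  1
  a 0  1  1  1  1
  c 0  1  1  1  1
  b 0  1  1  1  2
  b 0  1  1  1  2
LCS: 'db'
LCS length = 2

2


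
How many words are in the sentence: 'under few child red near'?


Counting words by splitting on spaces:
  Word 1: 'under'
  Word 2: 'few'
  Word 3: 'child'
  Word 4: 'red'
  Word 5: 'near'
Total words: 5

5


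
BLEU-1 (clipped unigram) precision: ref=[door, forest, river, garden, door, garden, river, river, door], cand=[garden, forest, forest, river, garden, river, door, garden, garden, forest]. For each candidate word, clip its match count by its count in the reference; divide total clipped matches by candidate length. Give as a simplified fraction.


Reference word counts: {'door': 3, 'forest': 1, 'garden': 2, 'river': 3}
Checking each candidate word (with clipping):
  'garden' -> in reference (ref count 2, used 1/2) -> match (matches: 1)
  'forest' -> in reference (ref count 1, used 1/1) -> match (matches: 2)
  'forest' -> ref count 1 already used up (1/1) -> clipped, no match (matches: 2)
  'river' -> in reference (ref count 3, used 1/3) -> match (matches: 3)
  'garden' -> in reference (ref count 2, used 2/2) -> match (matches: 4)
  'river' -> in reference (ref count 3, used 2/3) -> match (matches: 5)
  'door' -> in reference (ref count 3, used 1/3) -> match (matches: 6)
  'garden' -> ref count 2 already used up (2/2) -> clipped, no match (matches: 6)
  'garden' -> ref count 2 already used up (2/2) -> clipped, no match (matches: 6)
  'forest' -> ref count 1 already used up (1/1) -> clipped, no match (matches: 6)
Clipped matches: 6, Candidate length: 10
Precision = 6/10 = 3/5

3/5


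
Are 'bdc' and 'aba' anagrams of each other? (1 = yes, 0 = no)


Sort characters of 'bdc': 'bcd'
Sort characters of 'aba': 'aab'
Sorted forms differ -> they are NOT anagrams
Result: 0

0


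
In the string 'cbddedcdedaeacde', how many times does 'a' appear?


Scanning 'cbddedcdedaeacde' for 'a':
  Position 10: 'a' -> MATCH (count: 1)
  Position 12: 'a' -> MATCH (count: 2)
Total occurrences of 'a': 2

2


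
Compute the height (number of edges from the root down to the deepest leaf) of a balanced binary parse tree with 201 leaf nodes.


In a balanced binary tree with n leaves the deepest leaf is ceil(log2(n)) edges below the root.
log2(201) = 7.6511
ceil(7.6511) = 8
height (edges) = 8

8


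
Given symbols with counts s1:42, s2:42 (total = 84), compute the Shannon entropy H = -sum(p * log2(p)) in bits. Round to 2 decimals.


Computing entropy H = -sum(p_i * log2(p_i)):
  s1: p = 42/84 = 0.5000, -p*log2(p) = 0.5000
  s2: p = 42/84 = 0.5000, -p*log2(p) = 0.5000
H = sum of terms = 1.0000
Rounded to 2 decimals: 1.00

1.00


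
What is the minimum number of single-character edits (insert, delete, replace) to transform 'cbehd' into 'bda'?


Building DP table for s1='cbehd' (len 5) and s2='bda' (len 3):
       b  d  a
    0  1  2  3
  c 1  1  2  3
  b 2  1  2  3
  e 3  2  2  3
  h 4  3  3  3
  d 5  4  3  4
Edit distance = dp[5][3] = 4

4


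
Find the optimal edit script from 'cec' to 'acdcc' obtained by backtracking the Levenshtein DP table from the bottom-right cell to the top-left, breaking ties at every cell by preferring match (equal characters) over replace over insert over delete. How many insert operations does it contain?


Edit distance = 3. Backtracking from cell (3, 5) with preference match > replace > insert > delete,
then listing the resulting alignment 'cec' -> 'acdcc' left to right:
  Step 1: insert 'a' [insertion #1]
  Step 2: keep 'c'
  Step 3: insert 'd' [insertion #2]
  Step 4: replace e->c
  Step 5: keep 'c'
Total insertions: 2

2


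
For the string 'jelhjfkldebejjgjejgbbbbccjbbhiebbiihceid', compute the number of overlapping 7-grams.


String 'jelhjfkldebejjgjejgbbbbccjbbhiebbiihceid' has length L = 40.
Number of overlapping n-grams = L - n + 1
Substituting: 40 - 7 + 1 = 34

34


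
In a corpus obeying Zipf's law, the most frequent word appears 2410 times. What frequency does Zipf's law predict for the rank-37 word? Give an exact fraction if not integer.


Zipf's law: freq(rank) = f1 / rank
f1 = 2410, rank = 37
freq = 2410 / 37
GCD(2410, 37) = 1
Simplified: 2410/37

2410/37


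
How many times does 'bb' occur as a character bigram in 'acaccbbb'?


Scanning 'acaccbbb' for bigram 'bb':
  Position 0: 'ac' -> no
  Position 1: 'ca' -> no
  Position 2: 'ac' -> no
  Position 3: 'cc' -> no
  Position 4: 'cb' -> no
  Position 5: 'bb' -> MATCH
  Position 6: 'bb' -> MATCH
Total matches: 2

2


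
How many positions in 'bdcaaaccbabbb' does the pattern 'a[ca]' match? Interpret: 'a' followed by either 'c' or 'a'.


Pattern: a[ca] means 'a' followed by either 'c' or 'a'.
Scanning 'bdcaaaccbabbb' position-by-position:
  Pos 0: window 'bd' -> no
  Pos 1: window 'dc' -> no
  Pos 2: window 'ca' -> no
  Pos 3: window 'aa' -> MATCH
  Pos 4: window 'aa' -> MATCH
  Pos 5: window 'ac' -> MATCH
  Pos 6: window 'cc' -> no
  Pos 7: window 'cb' -> no
  Pos 8: window 'ba' -> no
  Pos 9: window 'ab' -> no
  Pos 10: window 'bb' -> no
  Pos 11: window 'bb' -> no
  Pos 12: window 'b' -> no
Total matches: 3

3


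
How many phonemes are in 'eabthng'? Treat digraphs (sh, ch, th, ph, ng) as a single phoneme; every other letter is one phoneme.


Parsing 'eabthng' greedily, digraphs first:
  'e' -> vowel phoneme (phonemes so far: 1)
  'a' -> vowel phoneme (phonemes so far: 2)
  'b' -> consonant phoneme (phonemes so far: 3)
  'th' -> digraph (1 consonant phoneme) (phonemes so far: 4)
  'ng' -> digraph (1 consonant phoneme) (phonemes so far: 5)
Total phonemes: 5

5


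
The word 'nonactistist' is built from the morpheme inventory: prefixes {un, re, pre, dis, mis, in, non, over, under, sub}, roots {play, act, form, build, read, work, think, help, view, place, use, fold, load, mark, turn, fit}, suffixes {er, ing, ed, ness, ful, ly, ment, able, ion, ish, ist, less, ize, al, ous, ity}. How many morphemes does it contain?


Segmenting 'nonactistist' against the inventory:
  'non' -> prefix (morpheme 1)
  'act' -> root (morpheme 2)
  'ist' -> suffix (morpheme 3)
  'ist' -> suffix (morpheme 4)
Total morphemes: 4

4


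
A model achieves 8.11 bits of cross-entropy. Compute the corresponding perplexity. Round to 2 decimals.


Perplexity formula: PP = 2^H
H = 8.11
PP = 2^8.11
Decompose: 2^8.11 = 2^8 * 2^0.11
2^8 = 256, 2^0.11 ~ 1.0792282
PP ~ 256 * 1.0792282 = 276.2824192
Rounded to 2 decimals: 276.28

276.28


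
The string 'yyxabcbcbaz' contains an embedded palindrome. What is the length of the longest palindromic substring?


Scanning 'yyxabcbcbaz' for palindromic substrings.
Substring at positions 3-9: 'abcbcba'.
Check: reverse('abcbcba') = 'abcbcba' -> palindrome confirmed.
Neighbouring characters ('x' / 'z') break symmetry, so it cannot extend further.
No longer palindromic substring exists; longest length = 7

7


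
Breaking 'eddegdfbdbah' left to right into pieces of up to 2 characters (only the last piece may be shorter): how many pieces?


'eddegdfbdbah' has 12 characters.
Chunking with max size 2:
  Chunk 1: 'ed' (positions 0-1)
  Chunk 2: 'de' (positions 2-3)
  Chunk 3: 'gd' (positions 4-5)
  Chunk 4: 'fb' (positions 6-7)
  Chunk 5: 'db' (positions 8-9)
  Chunk 6: 'ah' (positions 10-11)
Total chunks: ceil(12 / 2) = 6

6


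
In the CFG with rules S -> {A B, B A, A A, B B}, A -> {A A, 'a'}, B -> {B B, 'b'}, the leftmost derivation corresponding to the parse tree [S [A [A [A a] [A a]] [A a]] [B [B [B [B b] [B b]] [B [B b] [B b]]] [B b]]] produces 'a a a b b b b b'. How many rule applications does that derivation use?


Every bracketed nonterminal node [X ...] in the tree is produced by exactly one rule application.
Reading the tree off as a leftmost derivation:
  Step 1: S  =>  A B   (applied S -> A B)
  Step 2: A B  =>  A A B   (applied A -> A A)
  Step 3: A A B  =>  A A A B   (applied A -> A A)
  Step 4: A A A B  =>  a A A B   (applied A -> a)
  Step 5: a A A B  =>  a a A B   (applied A -> a)
  Step 6: a a A B  =>  a a a B   (applied A -> a)
  Step 7: a a a B  =>  a a a B B   (applied B -> B B)
  Step 8: a a a B B  =>  a a a B B B   (applied B -> B B)
  Step 9: a a a B B B  =>  a a a B B B B   (applied B -> B B)
  Step 10: a a a B B B B  =>  a a a b B B B   (applied B -> b)
  Step 11: a a a b B B B  =>  a a a b b B B   (applied B -> b)
  Step 12: a a a b b B B  =>  a a a b b B B B   (applied B -> B B)
  Step 13: a a a b b B B B  =>  a a a b b b B B   (applied B -> b)
  Step 14: a a a b b b B B  =>  a a a b b b b B   (applied B -> b)
  Step 15: a a a b b b b B  =>  a a a b b b b b   (applied B -> b)
Final yield: a a a b b b b b
Total rewrite steps: 15

15


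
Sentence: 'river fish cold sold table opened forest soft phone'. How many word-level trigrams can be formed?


Word trigrams from [9] words:
  Trigram 1: (river fish cold)
  Trigram 2: (fish cold sold)
  Trigram 3: (cold sold table)
  Trigram 4: (sold table opened)
  Trigram 5: (table opened forest)
  Trigram 6: (opened forest soft)
  Trigram 7: (forest soft phone)
Total word trigrams: 9 - 2 = 7

7


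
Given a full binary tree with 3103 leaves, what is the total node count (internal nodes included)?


Leaf nodes (terminals): 3103
Internal nodes = n - 1 = 3103 - 1 = 3102
Total = leaves + internal = 3103 + 3102 = 6205

6205


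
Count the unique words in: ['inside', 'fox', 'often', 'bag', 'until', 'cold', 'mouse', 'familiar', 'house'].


Listing all tokens and tracking unique types:
  Token 1: 'inside' -> NEW (unique so far: 1)
  Token 2: 'fox' -> NEW (unique so far: 2)
  Token 3: 'often' -> NEW (unique so far: 3)
  Token 4: 'bag' -> NEW (unique so far: 4)
  Token 5: 'until' -> NEW (unique so far: 5)
  Token 6: 'cold' -> NEW (unique so far: 6)
  Token 7: 'mouse' -> NEW (unique so far: 7)
  Token 8: 'familiar' -> NEW (unique so far: 8)
  Token 9: 'house' -> NEW (unique so far: 9)
Unique types: ('bag', 'cold', 'familiar', 'fox', 'house', 'inside', 'mouse', 'often', 'until')
Vocabulary size: 9

9


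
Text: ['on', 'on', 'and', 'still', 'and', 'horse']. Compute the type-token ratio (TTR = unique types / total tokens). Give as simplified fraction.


Tokens: 6
Unique types: ('and', 'horse', 'on', 'still') = 4
TTR = 4/6
Simplify: divide both by 2 -> 2/3
TTR = 2/3

2/3


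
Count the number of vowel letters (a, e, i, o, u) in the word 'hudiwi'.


Scanning each character of 'hudiwi':
  Position 1: 'h' -> consonant (running count: 0)
  Position 2: 'u' -> vowel (running count: 1)
  Position 3: 'd' -> consonant (running count: 1)
  Position 4: 'i' -> vowel (running count: 2)
  Position 5: 'w' -> consonant (running count: 2)
  Position 6: 'i' -> vowel (running count: 3)
Total vowels: 3

3


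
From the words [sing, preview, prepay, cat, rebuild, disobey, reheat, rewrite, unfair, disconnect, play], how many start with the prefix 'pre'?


Checking each word for prefix 'pre':
  'sing' -> no (count: 0)
  'preview' -> YES, starts with 'pre' (count: 1)
  'prepay' -> YES, starts with 'pre' (count: 2)
  'cat' -> no (count: 2)
  'rebuild' -> no (count: 2)
  'disobey' -> no (count: 2)
  'reheat' -> no (count: 2)
  'rewrite' -> no (count: 2)
  'unfair' -> no (count: 2)
  'disconnect' -> no (count: 2)
  'play' -> no (count: 2)
Total with prefix 'pre': 2

2


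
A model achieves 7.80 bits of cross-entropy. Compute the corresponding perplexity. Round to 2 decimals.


Perplexity formula: PP = 2^H
H = 7.80
PP = 2^7.80
Decompose: 2^7.80 = 2^7 * 2^0.80
2^7 = 128, 2^0.80 ~ 1.7411011
PP ~ 128 * 1.7411011 = 222.8609408
Rounded to 2 decimals: 222.86

222.86


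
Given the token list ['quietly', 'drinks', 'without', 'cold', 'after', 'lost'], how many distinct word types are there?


Listing all tokens and tracking unique types:
  Token 1: 'quietly' -> NEW (unique so far: 1)
  Token 2: 'drinks' -> NEW (unique so far: 2)
  Token 3: 'without' -> NEW (unique so far: 3)
  Token 4: 'cold' -> NEW (unique so far: 4)
  Token 5: 'after' -> NEW (unique so far: 5)
  Token 6: 'lost' -> NEW (unique so far: 6)
Unique types: ('after', 'cold', 'drinks', 'lost', 'quietly', 'without')
Vocabulary size: 6

6


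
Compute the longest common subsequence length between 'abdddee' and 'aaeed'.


DP table for LCS of 'abdddee' and 'aaeed':
       a  a  e  e  d
    0  0  0  0  0  0
  a 0  1  1  1  1  1
  b 0  1  1  1  1  1
  d 0  1  1  1  1  2
  d 0  1  1  1  1  2
  d 0  1  1  1  1  2
  e 0  1  1  2  2  2
  e 0  1  1  2  3  3
LCS: 'aee'
LCS length = 3

3


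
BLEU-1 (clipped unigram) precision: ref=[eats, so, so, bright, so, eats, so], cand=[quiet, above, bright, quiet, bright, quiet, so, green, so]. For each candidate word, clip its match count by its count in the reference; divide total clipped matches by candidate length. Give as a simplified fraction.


Reference word counts: {'bright': 1, 'eats': 2, 'so': 4}
Checking each candidate word (with clipping):
  'quiet' -> not in reference -> no match (matches: 0)
  'above' -> not in reference -> no match (matches: 0)
  'bright' -> in reference (ref count 1, used 1/1) -> match (matches: 1)
  'quiet' -> not in reference -> no match (matches: 1)
  'bright' -> ref count 1 already used up (1/1) -> clipped, no match (matches: 1)
  'quiet' -> not in reference -> no match (matches: 1)
  'so' -> in reference (ref count 4, used 1/4) -> match (matches: 2)
  'green' -> not in reference -> no match (matches: 2)
  'so' -> in reference (ref count 4, used 2/4) -> match (matches: 3)
Clipped matches: 3, Candidate length: 9
Precision = 3/9 = 1/3

1/3


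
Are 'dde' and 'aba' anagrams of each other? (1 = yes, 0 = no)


Sort characters of 'dde': 'dde'
Sort characters of 'aba': 'aab'
Sorted forms differ -> they are NOT anagrams
Result: 0

0


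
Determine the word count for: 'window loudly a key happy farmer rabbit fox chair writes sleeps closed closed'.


Counting words by splitting on spaces:
  Word 1: 'window'
  Word 2: 'loudly'
  Word 3: 'a'
  Word 4: 'key'
  Word 5: 'happy'
  Word 6: 'farmer'
  Word 7: 'rabbit'
  Word 8: 'fox'
  Word 9: 'chair'
  Word 10: 'writes'
  Word 11: 'sleeps'
  Word 12: 'closed'
  Word 13: 'closed'
Total words: 13

13


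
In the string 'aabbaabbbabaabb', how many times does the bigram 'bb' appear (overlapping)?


Scanning 'aabbaabbbabaabb' for bigram 'bb':
  Position 0: 'aa' -> no
  Position 1: 'ab' -> no
  Position 2: 'bb' -> MATCH
  Position 3: 'ba' -> no
  Position 4: 'aa' -> no
  Position 5: 'ab' -> no
  Position 6: 'bb' -> MATCH
  Position 7: 'bb' -> MATCH
  Position 8: 'ba' -> no
  Position 9: 'ab' -> no
  Position 10: 'ba' -> no
  Position 11: 'aa' -> no
  Position 12: 'ab' -> no
  Position 13: 'bb' -> MATCH
Total matches: 4

4


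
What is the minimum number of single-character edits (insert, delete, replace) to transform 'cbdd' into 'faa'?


Building DP table for s1='cbdd' (len 4) and s2='faa' (len 3):
       f  a  a
    0  1  2  3
  c 1  1  2  3
  b 2  2  2  3
  d 3  3  3  3
  d 4  4  4  4
Edit distance = dp[4][3] = 4

4


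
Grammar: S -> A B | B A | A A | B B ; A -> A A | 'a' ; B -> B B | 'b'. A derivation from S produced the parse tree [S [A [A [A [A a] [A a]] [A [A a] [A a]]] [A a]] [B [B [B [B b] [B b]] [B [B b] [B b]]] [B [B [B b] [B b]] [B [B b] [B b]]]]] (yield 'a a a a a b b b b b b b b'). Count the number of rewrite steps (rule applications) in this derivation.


Every bracketed nonterminal node [X ...] in the tree is produced by exactly one rule application.
Reading the tree off as a leftmost derivation:
  Step 1: S  =>  A B   (applied S -> A B)
  Step 2: A B  =>  A A B   (applied A -> A A)
  Step 3: A A B  =>  A A A B   (applied A -> A A)
  Step 4: A A A B  =>  A A A A B   (applied A -> A A)
  Step 5: A A A A B  =>  a A A A B   (applied A -> a)
  Step 6: a A A A B  =>  a a A A B   (applied A -> a)
  Step 7: a a A A B  =>  a a A A A B   (applied A -> A A)
  Step 8: a a A A A B  =>  a a a A A B   (applied A -> a)
  Step 9: a a a A A B  =>  a a a a A B   (applied A -> a)
  Step 10: a a a a A B  =>  a a a a a B   (applied A -> a)
  Step 11: a a a a a B  =>  a a a a a B B   (applied B -> B B)
  Step 12: a a a a a B B  =>  a a a a a B B B   (applied B -> B B)
  Step 13: a a a a a B B B  =>  a a a a a B B B B   (applied B -> B B)
  Step 14: a a a a a B B B B  =>  a a a a a b B B B   (applied B -> b)
  Step 15: a a a a a b B B B  =>  a a a a a b b B B   (applied B -> b)
  Step 16: a a a a a b b B B  =>  a a a a a b b B B B   (applied B -> B B)
  Step 17: a a a a a b b B B B  =>  a a a a a b b b B B   (applied B -> b)
  Step 18: a a a a a b b b B B  =>  a a a a a b b b b B   (applied B -> b)
  Step 19: a a a a a b b b b B  =>  a a a a a b b b b B B   (applied B -> B B)
  Step 20: a a a a a b b b b B B  =>  a a a a a b b b b B B B   (applied B -> B B)
  Step 21: a a a a a b b b b B B B  =>  a a a a a b b b b b B B   (applied B -> b)
  Step 22: a a a a a b b b b b B B  =>  a a a a a b b b b b b B   (applied B -> b)
  Step 23: a a a a a b b b b b b B  =>  a a a a a b b b b b b B B   (applied B -> B B)
  Step 24: a a a a a b b b b b b B B  =>  a a a a a b b b b b b b B   (applied B -> b)
  Step 25: a a a a a b b b b b b b B  =>  a a a a a b b b b b b b b   (applied B -> b)
Final yield: a a a a a b b b b b b b b
Total rewrite steps: 25

25


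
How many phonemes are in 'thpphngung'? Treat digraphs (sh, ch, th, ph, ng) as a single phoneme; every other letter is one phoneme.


Parsing 'thpphngung' greedily, digraphs first:
  'th' -> digraph (1 consonant phoneme) (phonemes so far: 1)
  'p' -> consonant phoneme (phonemes so far: 2)
  'ph' -> digraph (1 consonant phoneme) (phonemes so far: 3)
  'ng' -> digraph (1 consonant phoneme) (phonemes so far: 4)
  'u' -> vowel phoneme (phonemes so far: 5)
  'ng' -> digraph (1 consonant phoneme) (phonemes so far: 6)
Total phonemes: 6

6


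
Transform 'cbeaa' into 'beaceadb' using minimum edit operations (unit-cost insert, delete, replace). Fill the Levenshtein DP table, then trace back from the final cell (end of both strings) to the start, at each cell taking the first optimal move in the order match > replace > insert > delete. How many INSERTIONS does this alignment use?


Edit distance = 5. Backtracking from cell (5, 8) with preference match > replace > insert > delete,
then listing the resulting alignment 'cbeaa' -> 'beaceadb' left to right:
  Step 1: delete 'c'
  Step 2: keep 'b'
  Step 3: keep 'e'
  Step 4: keep 'a'
  Step 5: insert 'c' [insertion #1]
  Step 6: insert 'e' [insertion #2]
  Step 7: keep 'a'
  Step 8: insert 'd' [insertion #3]
  Step 9: insert 'b' [insertion #4]
Total insertions: 4

4


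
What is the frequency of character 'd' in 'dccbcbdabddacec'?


Scanning 'dccbcbdabddacec' for 'd':
  Position 0: 'd' -> MATCH (count: 1)
  Position 6: 'd' -> MATCH (count: 2)
  Position 9: 'd' -> MATCH (count: 3)
  Position 10: 'd' -> MATCH (count: 4)
Total occurrences of 'd': 4

4


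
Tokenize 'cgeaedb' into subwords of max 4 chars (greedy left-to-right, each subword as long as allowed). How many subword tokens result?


'cgeaedb' has 7 characters.
Chunking with max size 4:
  Chunk 1: 'cgea' (positions 0-3)
  Chunk 2: 'edb' (positions 4-6)
Total chunks: ceil(7 / 4) = 2

2


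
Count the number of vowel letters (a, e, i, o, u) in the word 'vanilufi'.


Scanning each character of 'vanilufi':
  Position 1: 'v' -> consonant (running count: 0)
  Position 2: 'a' -> vowel (running count: 1)
  Position 3: 'n' -> consonant (running count: 1)
  Position 4: 'i' -> vowel (running count: 2)
  Position 5: 'l' -> consonant (running count: 2)
  Position 6: 'u' -> vowel (running count: 3)
  Position 7: 'f' -> consonant (running count: 3)
  Position 8: 'i' -> vowel (running count: 4)
Total vowels: 4

4


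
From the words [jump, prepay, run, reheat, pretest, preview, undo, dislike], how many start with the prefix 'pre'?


Checking each word for prefix 'pre':
  'jump' -> no (count: 0)
  'prepay' -> YES, starts with 'pre' (count: 1)
  'run' -> no (count: 1)
  'reheat' -> no (count: 1)
  'pretest' -> YES, starts with 'pre' (count: 2)
  'preview' -> YES, starts with 'pre' (count: 3)
  'undo' -> no (count: 3)
  'dislike' -> no (count: 3)
Total with prefix 'pre': 3

3
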